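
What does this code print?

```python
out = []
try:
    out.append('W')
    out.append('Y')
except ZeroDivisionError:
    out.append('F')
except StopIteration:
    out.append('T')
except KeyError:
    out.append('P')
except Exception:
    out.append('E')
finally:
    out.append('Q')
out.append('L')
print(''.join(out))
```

Execution trace: 'W' (try body) → 'Y' (try body, no exception) → 'Q' (finally) → 'L' (after the try/except). Output: WYQL

Answer: WYQL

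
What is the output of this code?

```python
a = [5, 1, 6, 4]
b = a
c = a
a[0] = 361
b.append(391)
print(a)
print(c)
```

Key concept: multiple aliases.
Step by step:
`a = [5, 1, 6, 4]` → a = [5, 1, 6, 4]
`b = a` → b = [5, 1, 6, 4] (same object as a)
`c = a` → c = [5, 1, 6, 4] (same object as a, b)
`a[0] = 361` → a = [361, 1, 6, 4] (same object as b, c); b = [361, 1, 6, 4] (same object as a, c); c = [361, 1, 6, 4] (same object as a, b)
`b.append(391)` → a = [361, 1, 6, 4, 391] (same object as b, c); b = [361, 1, 6, 4, 391] (same object as a, c); c = [361, 1, 6, 4, 391] (same object as a, b)
`print(a)` → prints [361, 1, 6, 4, 391]
`print(c)` → prints [361, 1, 6, 4, 391]

Answer:
[361, 1, 6, 4, 391]
[361, 1, 6, 4, 391]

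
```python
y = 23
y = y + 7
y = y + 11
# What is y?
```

Trace:
`y = 23` → y = 23
`y = y + 7` → y = 30
`y = y + 11` → y = 41
So y = 41

Answer: 41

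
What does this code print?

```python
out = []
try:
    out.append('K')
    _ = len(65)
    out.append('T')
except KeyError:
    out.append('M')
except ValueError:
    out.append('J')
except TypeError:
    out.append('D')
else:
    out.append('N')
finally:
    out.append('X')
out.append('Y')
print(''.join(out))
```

Execution trace: 'K' (try body) → 'D' (except TypeError) → 'X' (finally) → 'Y' (after the try/except). Output: KDXY

Answer: KDXY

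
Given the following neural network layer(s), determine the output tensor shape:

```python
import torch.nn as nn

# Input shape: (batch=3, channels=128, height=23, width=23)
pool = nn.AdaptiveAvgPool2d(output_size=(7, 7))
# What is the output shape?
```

Input: (3, 128, 23, 23) -> Output: (3, 128, 7, 7)

Answer: (3, 128, 7, 7)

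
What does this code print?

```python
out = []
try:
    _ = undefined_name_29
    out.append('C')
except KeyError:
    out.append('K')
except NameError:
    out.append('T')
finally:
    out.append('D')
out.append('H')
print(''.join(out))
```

Execution trace: 'T' (except NameError) → 'D' (finally) → 'H' (after the try/except). Output: TDH

Answer: TDH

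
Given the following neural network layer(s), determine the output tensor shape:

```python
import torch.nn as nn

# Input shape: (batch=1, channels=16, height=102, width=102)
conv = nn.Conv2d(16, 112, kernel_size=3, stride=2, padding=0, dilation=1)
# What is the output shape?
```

Input: (1, 16, 102, 102) -> Output: (1, 112, 50, 50)

Answer: (1, 112, 50, 50)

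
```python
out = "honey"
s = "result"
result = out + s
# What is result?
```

Trace:
`out = "honey"` → out = 'honey'
`s = "result"` → s = 'result'
`result = out + s` → result = 'honeyresult'
So result = 'honeyresult'

Answer: 'honeyresult'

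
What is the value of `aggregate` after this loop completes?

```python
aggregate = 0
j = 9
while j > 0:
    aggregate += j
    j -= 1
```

Sum 9 down to 1
`aggregate` takes the values: 0 → 9 → 17 → 24 → 30 → 35 → 39 → 42 → 44 → 45

Answer: 45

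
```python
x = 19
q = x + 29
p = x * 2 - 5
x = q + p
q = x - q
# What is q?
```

Trace:
`x = 19` → x = 19
`q = x + 29` → q = 48
`p = x * 2 - 5` → p = 33
`x = q + p` → x = 81
`q = x - q` → q = 33
So q = 33

Answer: 33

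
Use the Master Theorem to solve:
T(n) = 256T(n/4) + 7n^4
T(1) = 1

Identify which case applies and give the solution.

a=256, b=4, f(n)=7n^4. log_4(256) = 4. Since c=4 = 4, Case 2 applies: T(n) = Θ(n^log_b(a) · log n) = O(n^4 log n).

Answer: O(n^4 log n) - Case 2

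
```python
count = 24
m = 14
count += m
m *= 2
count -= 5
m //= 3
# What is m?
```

Trace:
`count = 24` → count = 24
`m = 14` → m = 14
`count += m` → count = 38
`m *= 2` → m = 28
`count -= 5` → count = 33
`m //= 3` → m = 9
So m = 9

Answer: 9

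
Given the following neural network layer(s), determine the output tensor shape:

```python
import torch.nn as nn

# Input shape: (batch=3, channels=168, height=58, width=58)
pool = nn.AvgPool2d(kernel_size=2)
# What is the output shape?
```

Input: (3, 168, 58, 58) -> Output: (3, 168, 29, 29)

Answer: (3, 168, 29, 29)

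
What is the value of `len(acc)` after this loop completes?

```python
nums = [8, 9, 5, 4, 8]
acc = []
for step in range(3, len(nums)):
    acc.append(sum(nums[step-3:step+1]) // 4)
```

Number of 4-element averages
`acc` takes the values: [] → [6] → [6, 6]
So `len(acc)` = 2

Answer: 2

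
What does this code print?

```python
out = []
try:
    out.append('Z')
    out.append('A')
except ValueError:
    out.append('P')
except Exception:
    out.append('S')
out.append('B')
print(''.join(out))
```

Execution trace: 'Z' (try body) → 'A' (try body, no exception) → 'B' (after the try/except). Output: ZAB

Answer: ZAB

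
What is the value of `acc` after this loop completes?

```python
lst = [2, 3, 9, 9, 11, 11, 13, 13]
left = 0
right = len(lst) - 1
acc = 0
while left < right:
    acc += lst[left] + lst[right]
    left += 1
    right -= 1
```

Sum of pairs from ends
`acc` takes the values: 0 → 15 → 31 → 51 → 71

Answer: 71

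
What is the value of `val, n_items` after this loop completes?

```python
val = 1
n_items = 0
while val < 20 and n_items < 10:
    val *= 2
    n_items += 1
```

Double until >= 20 or 10 iterations
`val, n_items` takes the values: (1, 0) → (2, 0) → (2, 1) → (4, 1) → (4, 2) → (8, 2) → (8, 3) → (16, 3) → (16, 4) → (32, 4) → (32, 5)

Answer: 32, 5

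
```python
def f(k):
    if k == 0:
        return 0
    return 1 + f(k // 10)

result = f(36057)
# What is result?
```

Count of digits of 36057: 5

Answer: 5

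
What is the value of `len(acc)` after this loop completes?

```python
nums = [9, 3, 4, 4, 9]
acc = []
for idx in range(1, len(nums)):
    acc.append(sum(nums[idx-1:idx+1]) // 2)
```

Number of 2-element averages
`acc` takes the values: [] → [6] → [6, 3] → [6, 3, 4] → [6, 3, 4, 6]
So `len(acc)` = 4

Answer: 4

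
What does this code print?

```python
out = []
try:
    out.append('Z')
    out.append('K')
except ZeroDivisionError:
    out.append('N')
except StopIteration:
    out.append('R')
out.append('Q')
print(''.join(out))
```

Execution trace: 'Z' (try body) → 'K' (try body, no exception) → 'Q' (after the try/except). Output: ZKQ

Answer: ZKQ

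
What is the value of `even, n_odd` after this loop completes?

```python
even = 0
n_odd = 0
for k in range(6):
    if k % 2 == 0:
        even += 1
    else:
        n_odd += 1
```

Count evens and odds in range(6)
`even, n_odd` takes the values: (0, 0) → (1, 0) → (1, 1) → (2, 1) → (2, 2) → (3, 2) → (3, 3)

Answer: 3, 3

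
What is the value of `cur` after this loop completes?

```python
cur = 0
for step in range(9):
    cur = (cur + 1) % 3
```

Increment mod 3, 9 times = 0
`cur` takes the values: 0 → 1 → 2 → 0 → 1 → 2 → 0 → 1 → 2 → 0

Answer: 0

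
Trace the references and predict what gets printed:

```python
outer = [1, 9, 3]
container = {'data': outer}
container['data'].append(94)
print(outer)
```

Key concept: dict holds reference to list.
Step by step:
`outer = [1, 9, 3]` → outer = [1, 9, 3]
`container = {'data': outer}` → container = {'data': [1, 9, 3]}
`container['data'].append(94)` → outer = [1, 9, 3, 94]; container = {'data': [1, 9, 3, 94]}
`print(outer)` → prints [1, 9, 3, 94]

Answer: [1, 9, 3, 94]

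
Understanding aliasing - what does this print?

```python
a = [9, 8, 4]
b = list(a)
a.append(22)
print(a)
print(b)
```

Key concept: list() constructor creates copy.
Step by step:
`a = [9, 8, 4]` → a = [9, 8, 4]
`b = list(a)` → b = [9, 8, 4]
`a.append(22)` → a = [9, 8, 4, 22]
`print(a)` → prints [9, 8, 4, 22]
`print(b)` → prints [9, 8, 4]

Answer:
[9, 8, 4, 22]
[9, 8, 4]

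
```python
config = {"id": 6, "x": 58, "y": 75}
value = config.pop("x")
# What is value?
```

Trace:
`config = {"id": 6, "x": 58, "y": 75}` → config = {'id': 6, 'x': 58, 'y': 75}
`value = config.pop("x")` → config = {'id': 6, 'y': 75}; value = 58
So value = 58

Answer: 58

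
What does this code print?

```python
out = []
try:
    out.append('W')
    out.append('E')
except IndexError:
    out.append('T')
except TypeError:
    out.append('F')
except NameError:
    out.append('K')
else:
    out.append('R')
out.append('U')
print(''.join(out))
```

Execution trace: 'W' (try body) → 'E' (try body, no exception) → 'R' (else) → 'U' (after the try/except). Output: WERU

Answer: WERU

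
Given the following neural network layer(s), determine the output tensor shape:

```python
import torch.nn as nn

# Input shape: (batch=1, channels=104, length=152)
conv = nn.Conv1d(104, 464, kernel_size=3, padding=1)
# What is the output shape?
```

Input: (1, 104, 152) -> Output: (1, 464, 152)

Answer: (1, 464, 152)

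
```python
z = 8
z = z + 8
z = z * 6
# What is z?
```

Trace:
`z = 8` → z = 8
`z = z + 8` → z = 16
`z = z * 6` → z = 96
So z = 96

Answer: 96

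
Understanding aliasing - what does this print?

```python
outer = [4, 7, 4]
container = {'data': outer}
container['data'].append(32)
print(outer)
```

Key concept: dict holds reference to list.
Step by step:
`outer = [4, 7, 4]` → outer = [4, 7, 4]
`container = {'data': outer}` → container = {'data': [4, 7, 4]}
`container['data'].append(32)` → outer = [4, 7, 4, 32]; container = {'data': [4, 7, 4, 32]}
`print(outer)` → prints [4, 7, 4, 32]

Answer: [4, 7, 4, 32]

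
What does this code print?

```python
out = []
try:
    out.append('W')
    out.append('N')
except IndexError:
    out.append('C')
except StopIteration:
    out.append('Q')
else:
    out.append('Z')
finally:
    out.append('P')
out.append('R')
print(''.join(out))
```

Execution trace: 'W' (try body) → 'N' (try body, no exception) → 'Z' (else) → 'P' (finally) → 'R' (after the try/except). Output: WNZPR

Answer: WNZPR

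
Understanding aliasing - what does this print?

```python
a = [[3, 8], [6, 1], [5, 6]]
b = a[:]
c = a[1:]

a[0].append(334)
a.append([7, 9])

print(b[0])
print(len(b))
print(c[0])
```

Key concept: slice with nested mutation.
Step by step:
`a = [[3, 8], [6, 1], [5, 6]]` → a = [[3, 8], [6, 1], [5, 6]]
`b = a[:]` → b = [[3, 8], [6, 1], [5, 6]]
`c = a[1:]` → c = [[6, 1], [5, 6]]
`a[0].append(334)` → a = [[3, 8, 334], [6, 1], [5, 6]]; b = [[3, 8, 334], [6, 1], [5, 6]]
`a.append([7, 9])` → a = [[3, 8, 334], [6, 1], [5, 6], [7, 9]]
`print(b[0])` → prints [3, 8, 334]
`print(len(b))` → prints 3
`print(c[0])` → prints [6, 1]

Answer:
[3, 8, 334]
3
[6, 1]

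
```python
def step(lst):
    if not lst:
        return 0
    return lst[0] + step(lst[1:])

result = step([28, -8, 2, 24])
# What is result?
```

28 + (-8) + 2 + 24 + 0 = 46

Answer: 46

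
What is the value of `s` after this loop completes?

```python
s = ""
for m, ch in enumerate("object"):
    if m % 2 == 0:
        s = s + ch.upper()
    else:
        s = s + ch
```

Uppercase even positions in 'object'
`s` takes the values: "" → "O" → "Ob" → "ObJ" → "ObJe" → "ObJeC" → "ObJeCt"

Answer: "ObJeCt"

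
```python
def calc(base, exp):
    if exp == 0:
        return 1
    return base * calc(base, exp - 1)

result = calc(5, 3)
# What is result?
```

calc(5, 3) = 5 * 5 * 5 = 125

Answer: 125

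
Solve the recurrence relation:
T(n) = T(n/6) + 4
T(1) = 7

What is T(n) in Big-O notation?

Each step divides n by 6 and adds 4. After log_6(n) steps we reach T(1)=7. So T(n) = 4·log_6(n) + 7 = O(log n).

Answer: O(log n)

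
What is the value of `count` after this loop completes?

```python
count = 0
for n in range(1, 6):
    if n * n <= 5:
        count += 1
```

Count numbers where n² ≤ 5
`count` takes the values: 0 → 1 → 2

Answer: 2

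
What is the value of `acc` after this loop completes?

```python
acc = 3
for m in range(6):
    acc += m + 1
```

Start at 3, add 1 to 6 = 24
`acc` takes the values: 3 → 4 → 6 → 9 → 13 → 18 → 24

Answer: 24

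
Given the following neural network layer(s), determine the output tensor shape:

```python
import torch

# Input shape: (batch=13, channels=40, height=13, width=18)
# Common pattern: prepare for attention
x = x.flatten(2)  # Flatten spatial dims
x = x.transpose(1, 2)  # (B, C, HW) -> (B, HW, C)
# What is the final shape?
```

Input: (13, 40, 13, 18) -> after flatten(2): (13, 40, 234) -> Output: (13, 234, 40)

Answer: (13, 234, 40)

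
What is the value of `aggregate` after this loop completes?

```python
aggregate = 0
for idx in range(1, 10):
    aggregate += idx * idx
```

Sum of squares 1² to 9² = 285
`aggregate` takes the values: 0 → 1 → 5 → 14 → 30 → 55 → 91 → 140 → 204 → 285

Answer: 285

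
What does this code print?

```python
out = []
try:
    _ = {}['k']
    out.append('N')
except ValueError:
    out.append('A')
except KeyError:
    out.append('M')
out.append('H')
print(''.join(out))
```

Execution trace: 'M' (except KeyError) → 'H' (after the try/except). Output: MH

Answer: MH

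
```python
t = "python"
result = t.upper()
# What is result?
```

Trace:
`t = "python"` → t = 'python'
`result = t.upper()` → result = 'PYTHON'
So result = 'PYTHON'

Answer: 'PYTHON'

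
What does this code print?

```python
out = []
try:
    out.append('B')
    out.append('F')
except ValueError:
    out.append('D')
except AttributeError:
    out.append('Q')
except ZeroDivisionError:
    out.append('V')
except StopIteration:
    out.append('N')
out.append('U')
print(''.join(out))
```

Execution trace: 'B' (try body) → 'F' (try body, no exception) → 'U' (after the try/except). Output: BFU

Answer: BFU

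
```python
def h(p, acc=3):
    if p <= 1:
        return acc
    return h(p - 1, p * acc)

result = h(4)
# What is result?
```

Accumulator trace (n, acc): (4, 3) -> (3, 12) -> (2, 36) -> (1, 72) -> return 72

Answer: 72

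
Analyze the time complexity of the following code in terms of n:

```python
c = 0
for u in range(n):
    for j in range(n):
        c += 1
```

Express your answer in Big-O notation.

Each loop level contributes: n × n. Multiplying the contributions gives O(n^2).

Answer: O(n^2)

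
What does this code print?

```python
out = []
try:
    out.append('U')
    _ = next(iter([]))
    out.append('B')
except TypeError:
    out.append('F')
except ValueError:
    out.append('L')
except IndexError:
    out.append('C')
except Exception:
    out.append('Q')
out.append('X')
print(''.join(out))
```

Execution trace: 'U' (try body) → 'Q' (except Exception) → 'X' (after the try/except). Output: UQX

Answer: UQX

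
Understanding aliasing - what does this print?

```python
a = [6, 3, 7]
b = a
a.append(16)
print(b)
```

Key concept: basic list aliasing.
Step by step:
`a = [6, 3, 7]` → a = [6, 3, 7]
`b = a` → b = [6, 3, 7] (same object as a)
`a.append(16)` → a = [6, 3, 7, 16] (same object as b); b = [6, 3, 7, 16] (same object as a)
`print(b)` → prints [6, 3, 7, 16]

Answer: [6, 3, 7, 16]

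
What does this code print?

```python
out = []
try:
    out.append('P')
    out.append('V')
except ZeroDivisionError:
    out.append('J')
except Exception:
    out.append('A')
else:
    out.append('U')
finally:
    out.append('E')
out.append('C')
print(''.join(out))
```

Execution trace: 'P' (try body) → 'V' (try body, no exception) → 'U' (else) → 'E' (finally) → 'C' (after the try/except). Output: PVUEC

Answer: PVUEC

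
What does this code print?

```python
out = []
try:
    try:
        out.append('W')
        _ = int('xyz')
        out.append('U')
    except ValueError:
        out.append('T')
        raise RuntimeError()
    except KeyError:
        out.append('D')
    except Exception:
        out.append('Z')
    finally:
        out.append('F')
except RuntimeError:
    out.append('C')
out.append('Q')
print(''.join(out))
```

Execution trace: 'W' (inner try body) → 'T' (inner except ValueError) → 'F' (inner finally) → 'C' (outer except RuntimeError) → 'Q' (after the try/except). Output: WTFCQ

Answer: WTFCQ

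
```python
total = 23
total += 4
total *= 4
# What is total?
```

Trace:
`total = 23` → total = 23
`total += 4` → total = 27
`total *= 4` → total = 108
So total = 108

Answer: 108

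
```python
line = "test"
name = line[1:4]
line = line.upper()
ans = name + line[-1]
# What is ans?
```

Trace:
`line = "test"` → line = 'test'
`name = line[1:4]` → name = 'est'
`line = line.upper()` → line = 'TEST'
`ans = name + line[-1]` → ans = 'estT'
So ans = 'estT'

Answer: 'estT'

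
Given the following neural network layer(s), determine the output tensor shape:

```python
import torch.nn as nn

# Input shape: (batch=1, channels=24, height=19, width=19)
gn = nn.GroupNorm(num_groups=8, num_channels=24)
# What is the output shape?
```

Input: (1, 24, 19, 19) -> Output: (1, 24, 19, 19)

Answer: (1, 24, 19, 19)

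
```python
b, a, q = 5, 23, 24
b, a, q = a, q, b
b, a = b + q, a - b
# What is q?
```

Trace:
`b, a, q = 5, 23, 24` → b = 5; a = 23; q = 24
`b, a, q = a, q, b` → b = 23; a = 24; q = 5
`b, a = b + q, a - b` → b = 28; a = 1
So q = 5

Answer: 5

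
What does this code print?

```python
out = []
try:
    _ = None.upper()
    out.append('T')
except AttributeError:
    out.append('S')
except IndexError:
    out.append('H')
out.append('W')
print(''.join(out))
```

Execution trace: 'S' (except AttributeError) → 'W' (after the try/except). Output: SW

Answer: SW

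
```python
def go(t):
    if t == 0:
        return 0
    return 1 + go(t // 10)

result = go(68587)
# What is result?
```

Count of digits of 68587: 5

Answer: 5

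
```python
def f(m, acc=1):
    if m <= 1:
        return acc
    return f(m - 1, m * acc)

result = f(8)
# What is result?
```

Accumulator trace (n, acc): (8, 1) -> (7, 8) -> (6, 56) -> (5, 336) -> (4, 1680) -> (3, 6720) -> (2, 20160) -> (1, 40320) -> return 40320

Answer: 40320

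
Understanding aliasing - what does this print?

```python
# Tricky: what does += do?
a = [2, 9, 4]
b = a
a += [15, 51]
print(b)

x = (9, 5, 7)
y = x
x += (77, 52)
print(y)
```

Key concept: += behavior differs for mutable vs immutable.
Step by step:
`a = [2, 9, 4]` → a = [2, 9, 4]
`b = a` → b = [2, 9, 4] (same object as a)
`a += [15, 51]` → a = [2, 9, 4, 15, 51] (same object as b); b = [2, 9, 4, 15, 51] (same object as a)
`print(b)` → prints [2, 9, 4, 15, 51]
`x = (9, 5, 7)` → x = (9, 5, 7)
`y = x` → y = (9, 5, 7)
`x += (77, 52)` → x = (9, 5, 7, 77, 52)
`print(y)` → prints (9, 5, 7)

Answer:
[2, 9, 4, 15, 51]
(9, 5, 7)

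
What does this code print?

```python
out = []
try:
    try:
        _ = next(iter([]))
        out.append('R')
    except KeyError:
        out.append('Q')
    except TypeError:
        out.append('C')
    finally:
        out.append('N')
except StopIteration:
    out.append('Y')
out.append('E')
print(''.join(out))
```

Execution trace: 'N' (inner finally) → 'Y' (outer except StopIteration) → 'E' (after the try/except). Output: NYE

Answer: NYE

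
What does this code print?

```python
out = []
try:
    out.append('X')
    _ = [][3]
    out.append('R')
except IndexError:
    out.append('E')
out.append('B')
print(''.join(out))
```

Execution trace: 'X' (try body) → 'E' (except IndexError) → 'B' (after the try/except). Output: XEB

Answer: XEB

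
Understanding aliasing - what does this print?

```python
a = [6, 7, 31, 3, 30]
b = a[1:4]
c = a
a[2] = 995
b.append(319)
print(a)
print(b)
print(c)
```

Key concept: slice vs alias.
Step by step:
`a = [6, 7, 31, 3, 30]` → a = [6, 7, 31, 3, 30]
`b = a[1:4]` → b = [7, 31, 3]
`c = a` → c = [6, 7, 31, 3, 30] (same object as a)
`a[2] = 995` → a = [6, 7, 995, 3, 30] (same object as c); c = [6, 7, 995, 3, 30] (same object as a)
`b.append(319)` → b = [7, 31, 3, 319]
`print(a)` → prints [6, 7, 995, 3, 30]
`print(b)` → prints [7, 31, 3, 319]
`print(c)` → prints [6, 7, 995, 3, 30]

Answer:
[6, 7, 995, 3, 30]
[7, 31, 3, 319]
[6, 7, 995, 3, 30]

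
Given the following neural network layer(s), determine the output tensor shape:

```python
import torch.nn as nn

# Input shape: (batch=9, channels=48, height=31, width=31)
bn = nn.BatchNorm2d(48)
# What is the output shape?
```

Input: (9, 48, 31, 31) -> Output: (9, 48, 31, 31)

Answer: (9, 48, 31, 31)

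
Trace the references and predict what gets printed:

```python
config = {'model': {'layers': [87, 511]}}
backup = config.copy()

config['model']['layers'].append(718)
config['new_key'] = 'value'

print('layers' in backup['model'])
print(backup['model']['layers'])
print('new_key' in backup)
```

Key concept: shallow copy gotcha with nested dict.
Step by step:
`config = {'model': {'layers': [87, 511]}}` → config = {'model': {'layers': [87, 511]}}
`backup = config.copy()` → backup = {'model': {'layers': [87, 511]}}
`config['model']['layers'].append(718)` → config = {'model': {'layers': [87, 511, 718]}}; backup = {'model': {'layers': [87, 511, 718]}}
`config['new_key'] = 'value'` → config = {'model': {'layers': [87, 511, 718]}, 'new_key': 'value'}
`print('layers' in backup['model'])` → prints True
`print(backup['model']['layers'])` → prints [87, 511, 718]
`print('new_key' in backup)` → prints False

Answer:
True
[87, 511, 718]
False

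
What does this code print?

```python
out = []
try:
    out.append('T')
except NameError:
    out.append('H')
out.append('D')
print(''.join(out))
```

Execution trace: 'T' (try body, no exception) → 'D' (after the try/except). Output: TD

Answer: TD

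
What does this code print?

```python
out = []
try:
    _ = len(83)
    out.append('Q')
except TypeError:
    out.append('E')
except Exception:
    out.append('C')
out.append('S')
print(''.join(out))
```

Execution trace: 'E' (except TypeError) → 'S' (after the try/except). Output: ES

Answer: ES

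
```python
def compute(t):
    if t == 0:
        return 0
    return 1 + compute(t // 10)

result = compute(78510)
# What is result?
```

Count of digits of 78510: 5

Answer: 5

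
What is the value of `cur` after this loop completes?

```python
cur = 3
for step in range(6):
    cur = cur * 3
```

Multiply by 3, 6 times: 3 * 3^6 = 2187
`cur` takes the values: 3 → 9 → 27 → 81 → 243 → 729 → 2187

Answer: 2187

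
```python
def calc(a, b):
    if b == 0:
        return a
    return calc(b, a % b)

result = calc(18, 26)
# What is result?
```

calc(18, 26) -> calc(26, 18) -> calc(18, 8) -> calc(8, 2) -> calc(2, 0) -> 2

Answer: 2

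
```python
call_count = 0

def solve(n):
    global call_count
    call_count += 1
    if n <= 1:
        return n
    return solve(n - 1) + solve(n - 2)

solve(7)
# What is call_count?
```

Calls(n) = 1 + Calls(n-1) + Calls(n-2); Calls(0)=Calls(1)=1. For n=7 this gives 41.

Answer: 41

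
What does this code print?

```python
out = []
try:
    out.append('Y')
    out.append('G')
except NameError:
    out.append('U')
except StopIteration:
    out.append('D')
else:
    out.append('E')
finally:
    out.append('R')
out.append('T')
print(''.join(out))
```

Execution trace: 'Y' (try body) → 'G' (try body, no exception) → 'E' (else) → 'R' (finally) → 'T' (after the try/except). Output: YGERT

Answer: YGERT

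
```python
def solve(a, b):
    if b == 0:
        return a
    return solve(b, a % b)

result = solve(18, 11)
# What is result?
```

solve(18, 11) -> solve(11, 7) -> solve(7, 4) -> solve(4, 3) -> solve(3, 1) -> solve(1, 0) -> 1

Answer: 1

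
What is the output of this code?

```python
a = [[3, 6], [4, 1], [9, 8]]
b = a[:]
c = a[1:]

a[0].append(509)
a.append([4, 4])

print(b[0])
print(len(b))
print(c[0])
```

Key concept: slice with nested mutation.
Step by step:
`a = [[3, 6], [4, 1], [9, 8]]` → a = [[3, 6], [4, 1], [9, 8]]
`b = a[:]` → b = [[3, 6], [4, 1], [9, 8]]
`c = a[1:]` → c = [[4, 1], [9, 8]]
`a[0].append(509)` → a = [[3, 6, 509], [4, 1], [9, 8]]; b = [[3, 6, 509], [4, 1], [9, 8]]
`a.append([4, 4])` → a = [[3, 6, 509], [4, 1], [9, 8], [4, 4]]
`print(b[0])` → prints [3, 6, 509]
`print(len(b))` → prints 3
`print(c[0])` → prints [4, 1]

Answer:
[3, 6, 509]
3
[4, 1]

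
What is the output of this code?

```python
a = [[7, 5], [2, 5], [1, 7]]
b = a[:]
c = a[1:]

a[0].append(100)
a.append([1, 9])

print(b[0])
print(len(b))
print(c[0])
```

Key concept: slice with nested mutation.
Step by step:
`a = [[7, 5], [2, 5], [1, 7]]` → a = [[7, 5], [2, 5], [1, 7]]
`b = a[:]` → b = [[7, 5], [2, 5], [1, 7]]
`c = a[1:]` → c = [[2, 5], [1, 7]]
`a[0].append(100)` → a = [[7, 5, 100], [2, 5], [1, 7]]; b = [[7, 5, 100], [2, 5], [1, 7]]
`a.append([1, 9])` → a = [[7, 5, 100], [2, 5], [1, 7], [1, 9]]
`print(b[0])` → prints [7, 5, 100]
`print(len(b))` → prints 3
`print(c[0])` → prints [2, 5]

Answer:
[7, 5, 100]
3
[2, 5]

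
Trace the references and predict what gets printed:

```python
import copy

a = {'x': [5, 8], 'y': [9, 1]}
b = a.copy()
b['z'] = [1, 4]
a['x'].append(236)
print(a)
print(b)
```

Key concept: shallow copy of dict with mutable values.
Step by step:
`a = {'x': [5, 8], 'y': [9, 1]}` → a = {'x': [5, 8], 'y': [9, 1]}
`b = a.copy()` → b = {'x': [5, 8], 'y': [9, 1]}
`b['z'] = [1, 4]` → b = {'x': [5, 8], 'y': [9, 1], 'z': [1, 4]}
`a['x'].append(236)` → a = {'x': [5, 8, 236], 'y': [9, 1]}; b = {'x': [5, 8, 236], 'y': [9, 1], 'z': [1, 4]}
`print(a)` → prints {'x': [5, 8, 236], 'y': [9, 1]}
`print(b)` → prints {'x': [5, 8, 236], 'y': [9, 1], 'z': [1, 4]}

Answer:
{'x': [5, 8, 236], 'y': [9, 1]}
{'x': [5, 8, 236], 'y': [9, 1], 'z': [1, 4]}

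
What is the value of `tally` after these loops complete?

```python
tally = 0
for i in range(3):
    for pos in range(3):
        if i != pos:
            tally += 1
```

3² - 3 (exclude diagonal)
`tally` takes the values: 0 → 1 → 2 → 3 → 4 → 5 → 6

Answer: 6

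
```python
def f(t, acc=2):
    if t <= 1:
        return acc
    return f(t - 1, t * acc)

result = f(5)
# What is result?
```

Accumulator trace (n, acc): (5, 2) -> (4, 10) -> (3, 40) -> (2, 120) -> (1, 240) -> return 240

Answer: 240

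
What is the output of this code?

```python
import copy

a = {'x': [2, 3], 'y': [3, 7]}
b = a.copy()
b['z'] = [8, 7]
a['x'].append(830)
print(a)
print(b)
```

Key concept: shallow copy of dict with mutable values.
Step by step:
`a = {'x': [2, 3], 'y': [3, 7]}` → a = {'x': [2, 3], 'y': [3, 7]}
`b = a.copy()` → b = {'x': [2, 3], 'y': [3, 7]}
`b['z'] = [8, 7]` → b = {'x': [2, 3], 'y': [3, 7], 'z': [8, 7]}
`a['x'].append(830)` → a = {'x': [2, 3, 830], 'y': [3, 7]}; b = {'x': [2, 3, 830], 'y': [3, 7], 'z': [8, 7]}
`print(a)` → prints {'x': [2, 3, 830], 'y': [3, 7]}
`print(b)` → prints {'x': [2, 3, 830], 'y': [3, 7], 'z': [8, 7]}

Answer:
{'x': [2, 3, 830], 'y': [3, 7]}
{'x': [2, 3, 830], 'y': [3, 7], 'z': [8, 7]}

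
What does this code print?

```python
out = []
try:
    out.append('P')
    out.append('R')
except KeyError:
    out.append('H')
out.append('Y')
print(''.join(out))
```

Execution trace: 'P' (try body) → 'R' (try body, no exception) → 'Y' (after the try/except). Output: PRY

Answer: PRY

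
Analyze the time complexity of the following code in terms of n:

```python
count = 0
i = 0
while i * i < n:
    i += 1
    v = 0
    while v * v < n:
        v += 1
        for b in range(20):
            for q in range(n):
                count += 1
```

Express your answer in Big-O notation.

Each loop level contributes: √n × √n × 1 × n. Multiplying the contributions gives O(n^2).

Answer: O(n^2)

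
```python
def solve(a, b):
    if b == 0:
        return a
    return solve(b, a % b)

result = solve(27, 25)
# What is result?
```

solve(27, 25) -> solve(25, 2) -> solve(2, 1) -> solve(1, 0) -> 1

Answer: 1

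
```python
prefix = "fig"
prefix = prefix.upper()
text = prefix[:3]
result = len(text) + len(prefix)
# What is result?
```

Trace:
`prefix = "fig"` → prefix = 'fig'
`prefix = prefix.upper()` → prefix = 'FIG'
`text = prefix[:3]` → text = 'FIG'
`result = len(text) + len(prefix)` → result = 6
So result = 6

Answer: 6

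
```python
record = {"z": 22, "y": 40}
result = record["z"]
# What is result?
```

Trace:
`record = {"z": 22, "y": 40}` → record = {'z': 22, 'y': 40}
`result = record["z"]` → result = 22
So result = 22

Answer: 22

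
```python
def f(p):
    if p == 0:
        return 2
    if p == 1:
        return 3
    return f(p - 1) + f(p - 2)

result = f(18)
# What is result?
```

Build up from base cases: f(0)=2, f(1)=3, f(2)=5, f(3)=8, f(4)=13, f(5)=21, f(6)=34, ..., f(18)=10946

Answer: 10946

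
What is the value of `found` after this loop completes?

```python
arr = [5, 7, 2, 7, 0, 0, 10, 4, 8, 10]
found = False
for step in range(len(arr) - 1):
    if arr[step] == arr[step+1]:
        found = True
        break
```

Check consecutive duplicates in [5, 7, 2, 7, 0, 0, 10, 4, 8, 10]
`found` takes the values: False → True

Answer: True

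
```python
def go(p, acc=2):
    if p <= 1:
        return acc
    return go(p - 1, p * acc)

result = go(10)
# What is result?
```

Accumulator trace (n, acc): (10, 2) -> (9, 20) -> (8, 180) -> (7, 1440) -> (6, 10080) -> (5, 60480) -> (4, 302400) -> (3, 1209600) -> (2, 3628800) -> (1, 7257600) -> return 7257600

Answer: 7257600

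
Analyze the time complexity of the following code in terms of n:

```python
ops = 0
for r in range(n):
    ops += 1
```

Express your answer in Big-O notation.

Each loop level contributes: n. Multiplying the contributions gives O(n).

Answer: O(n)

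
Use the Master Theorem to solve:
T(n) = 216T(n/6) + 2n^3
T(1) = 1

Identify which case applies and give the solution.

a=216, b=6, f(n)=2n^3. log_6(216) = 3. Since c=3 = 3, Case 2 applies: T(n) = Θ(n^log_b(a) · log n) = O(n^3 log n).

Answer: O(n^3 log n) - Case 2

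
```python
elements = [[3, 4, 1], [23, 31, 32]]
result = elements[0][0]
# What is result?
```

Trace:
`elements = [[3, 4, 1], [23, 31, 32]]` → elements = [[3, 4, 1], [23, 31, 32]]
`result = elements[0][0]` → result = 3
So result = 3

Answer: 3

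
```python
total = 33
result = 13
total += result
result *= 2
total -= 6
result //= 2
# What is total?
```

Trace:
`total = 33` → total = 33
`result = 13` → result = 13
`total += result` → total = 46
`result *= 2` → result = 26
`total -= 6` → total = 40
`result //= 2` → result = 13
So total = 40

Answer: 40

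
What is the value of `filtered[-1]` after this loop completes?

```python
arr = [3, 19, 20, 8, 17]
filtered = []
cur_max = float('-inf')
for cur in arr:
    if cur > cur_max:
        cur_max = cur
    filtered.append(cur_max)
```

Running max ends at 20
`filtered` takes the values: [] → [3] → [3, 19] → [3, 19, 20] → [3, 19, 20, 20] → [3, 19, 20, 20, 20]
So `filtered[-1]` = 20

Answer: 20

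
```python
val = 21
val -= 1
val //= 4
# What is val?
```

Trace:
`val = 21` → val = 21
`val -= 1` → val = 20
`val //= 4` → val = 5
So val = 5

Answer: 5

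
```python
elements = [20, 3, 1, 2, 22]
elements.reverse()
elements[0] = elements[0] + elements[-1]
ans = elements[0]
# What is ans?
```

Trace:
`elements = [20, 3, 1, 2, 22]` → elements = [20, 3, 1, 2, 22]
`elements.reverse()` → elements = [22, 2, 1, 3, 20]
`elements[0] = elements[0] + elements[-1]` → elements = [42, 2, 1, 3, 20]
`ans = elements[0]` → ans = 42
So ans = 42

Answer: 42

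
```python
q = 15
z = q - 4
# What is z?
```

Trace:
`q = 15` → q = 15
`z = q - 4` → z = 11
So z = 11

Answer: 11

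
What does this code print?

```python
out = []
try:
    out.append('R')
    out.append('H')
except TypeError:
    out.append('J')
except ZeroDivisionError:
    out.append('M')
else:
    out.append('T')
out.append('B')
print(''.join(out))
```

Execution trace: 'R' (try body) → 'H' (try body, no exception) → 'T' (else) → 'B' (after the try/except). Output: RHTB

Answer: RHTB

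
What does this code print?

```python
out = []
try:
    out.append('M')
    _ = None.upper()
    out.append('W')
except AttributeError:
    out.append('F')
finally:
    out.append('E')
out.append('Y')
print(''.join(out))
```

Execution trace: 'M' (try body) → 'F' (except AttributeError) → 'E' (finally) → 'Y' (after the try/except). Output: MFEY

Answer: MFEY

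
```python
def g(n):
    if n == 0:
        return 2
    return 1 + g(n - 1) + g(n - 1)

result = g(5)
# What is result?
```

g(n) = 1 + 2·g(n-1), g(0)=2. Closed form: (2+1)·2^5 - 1 = 95.

Answer: 95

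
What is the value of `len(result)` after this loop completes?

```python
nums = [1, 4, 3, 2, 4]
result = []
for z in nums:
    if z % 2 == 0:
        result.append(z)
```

Count even numbers in [1, 4, 3, 2, 4]
`result` takes the values: [] → [4] → [4, 2] → [4, 2, 4]
So `len(result)` = 3

Answer: 3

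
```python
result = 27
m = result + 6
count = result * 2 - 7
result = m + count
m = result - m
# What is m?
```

Trace:
`result = 27` → result = 27
`m = result + 6` → m = 33
`count = result * 2 - 7` → count = 47
`result = m + count` → result = 80
`m = result - m` → m = 47
So m = 47

Answer: 47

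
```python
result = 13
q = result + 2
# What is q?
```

Trace:
`result = 13` → result = 13
`q = result + 2` → q = 15
So q = 15

Answer: 15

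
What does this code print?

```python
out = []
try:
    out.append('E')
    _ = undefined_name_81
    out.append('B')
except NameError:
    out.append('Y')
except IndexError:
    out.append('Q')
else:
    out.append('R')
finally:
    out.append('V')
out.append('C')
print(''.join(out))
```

Execution trace: 'E' (try body) → 'Y' (except NameError) → 'V' (finally) → 'C' (after the try/except). Output: EYVC

Answer: EYVC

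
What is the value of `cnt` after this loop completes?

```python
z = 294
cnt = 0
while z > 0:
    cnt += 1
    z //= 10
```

Count digits by repeated division by 10
`cnt` takes the values: 0 → 1 → 2 → 3

Answer: 3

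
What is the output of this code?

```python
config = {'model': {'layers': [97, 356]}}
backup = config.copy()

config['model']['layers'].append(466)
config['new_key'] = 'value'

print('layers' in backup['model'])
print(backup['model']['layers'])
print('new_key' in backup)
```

Key concept: shallow copy gotcha with nested dict.
Step by step:
`config = {'model': {'layers': [97, 356]}}` → config = {'model': {'layers': [97, 356]}}
`backup = config.copy()` → backup = {'model': {'layers': [97, 356]}}
`config['model']['layers'].append(466)` → config = {'model': {'layers': [97, 356, 466]}}; backup = {'model': {'layers': [97, 356, 466]}}
`config['new_key'] = 'value'` → config = {'model': {'layers': [97, 356, 466]}, 'new_key': 'value'}
`print('layers' in backup['model'])` → prints True
`print(backup['model']['layers'])` → prints [97, 356, 466]
`print('new_key' in backup)` → prints False

Answer:
True
[97, 356, 466]
False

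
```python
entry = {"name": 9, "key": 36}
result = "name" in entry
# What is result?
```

Trace:
`entry = {"name": 9, "key": 36}` → entry = {'name': 9, 'key': 36}
`result = "name" in entry` → result = True
So result = True

Answer: True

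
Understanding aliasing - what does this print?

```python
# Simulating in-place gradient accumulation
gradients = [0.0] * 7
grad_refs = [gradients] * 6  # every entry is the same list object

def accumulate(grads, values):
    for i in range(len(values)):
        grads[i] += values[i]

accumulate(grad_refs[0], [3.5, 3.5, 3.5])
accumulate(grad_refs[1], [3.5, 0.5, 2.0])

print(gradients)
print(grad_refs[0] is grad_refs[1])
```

Key concept: gradient accumulation aliasing.
Step by step:
`gradients = [0.0] * 7` → gradients = [0.0, 0.0, 0.0, 0.0, 0.0, 0.0, 0.0]
`grad_refs = [gradients] * 6` → grad_refs = [[0.0, 0.0, 0.0, 0.0, 0.0, 0.0, 0.0], [0.0, 0.0, 0.0, 0.0, 0.0, 0.0, 0.0], [0.0, 0.0, 0.0, 0.0, 0.0, 0.0, 0.0], [0.0, 0.0, 0.0, 0.0, 0.0, 0.0, 0.0], [0.0, 0.0, 0.0, 0.0, 0.0, 0.0, 0.0], [0.0, 0.0, 0.0, 0.0, 0.0, 0.0, 0.0]]
`accumulate(grad_refs[0], [3.5, 3.5, 3.5])` → gradients = [3.5, 3.5, 3.5, 0.0, 0.0, 0.0, 0.0]; grad_refs = [[3.5, 3.5, 3.5, 0.0, 0.0, 0.0, 0.0], [3.5, 3.5, 3.5, 0.0, 0.0, 0.0, 0.0], [3.5, 3.5, 3.5, 0.0, 0.0, 0.0, 0.0], [3.5, 3.5, 3.5, 0.0, 0.0, 0.0, 0.0], [3.5, 3.5, 3.5, 0.0, 0.0, 0.0, 0.0], [3.5, 3.5, 3.5, 0.0, 0.0, 0.0, 0.0]]
`accumulate(grad_refs[1], [3.5, 0.5, 2.0])` → gradients = [7.0, 4.0, 5.5, 0.0, 0.0, 0.0, 0.0]; grad_refs = [[7.0, 4.0, 5.5, 0.0, 0.0, 0.0, 0.0], [7.0, 4.0, 5.5, 0.0, 0.0, 0.0, 0.0], [7.0, 4.0, 5.5, 0.0, 0.0, 0.0, 0.0], [7.0, 4.0, 5.5, 0.0, 0.0, 0.0, 0.0], [7.0, 4.0, 5.5, 0.0, 0.0, 0.0, 0.0], [7.0, 4.0, 5.5, 0.0, 0.0, 0.0, 0.0]]
`print(gradients)` → prints [7.0, 4.0, 5.5, 0.0, 0.0, 0.0, 0.0]
`print(grad_refs[0] is grad_refs[1])` → prints True

Answer:
[7.0, 4.0, 5.5, 0.0, 0.0, 0.0, 0.0]
True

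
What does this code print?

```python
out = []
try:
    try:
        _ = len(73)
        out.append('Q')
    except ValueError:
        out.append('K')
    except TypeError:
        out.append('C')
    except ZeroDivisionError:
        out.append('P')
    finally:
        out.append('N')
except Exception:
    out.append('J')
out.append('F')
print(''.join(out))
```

Execution trace: 'C' (inner except TypeError) → 'N' (inner finally) → 'F' (after the try/except). Output: CNF

Answer: CNF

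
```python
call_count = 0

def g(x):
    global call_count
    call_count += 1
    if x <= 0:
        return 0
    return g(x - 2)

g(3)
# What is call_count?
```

Linear recursion stepping by 2: 3 calls from x=3 down to ≤0.

Answer: 3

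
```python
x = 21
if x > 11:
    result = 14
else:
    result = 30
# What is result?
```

Trace:
`x = 21` → x = 21
`if x > 11: ...` → x > 11 is True → result = 14
So result = 14

Answer: 14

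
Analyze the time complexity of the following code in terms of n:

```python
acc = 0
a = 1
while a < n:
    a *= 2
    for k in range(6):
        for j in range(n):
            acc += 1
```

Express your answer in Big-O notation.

Each loop level contributes: log n × 1 × n. Multiplying the contributions gives O(n log n).

Answer: O(n log n)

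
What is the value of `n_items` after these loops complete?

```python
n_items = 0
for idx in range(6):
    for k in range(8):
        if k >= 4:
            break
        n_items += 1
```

Inner breaks at 4, outer runs 6 times
`n_items` takes the values: 0 → 1 → 2 → 3 → 4 → 5 → 6 → 7 → 8 → 9 → 10 → 11 → 12 → 13 → 14 → 15 → 16 → 17 → 18 → 19 → 20 → 21 → 22 → 23 → 24

Answer: 24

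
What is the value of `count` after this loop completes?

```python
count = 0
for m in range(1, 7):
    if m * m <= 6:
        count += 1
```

Count numbers where m² ≤ 6
`count` takes the values: 0 → 1 → 2

Answer: 2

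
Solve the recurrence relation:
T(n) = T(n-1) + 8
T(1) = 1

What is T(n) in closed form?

Unrolling: T(n) = T(1) + 8·(n-1) = 1 + 8(n-1) = 8n - 7.

Answer: T(n) = 8n - 7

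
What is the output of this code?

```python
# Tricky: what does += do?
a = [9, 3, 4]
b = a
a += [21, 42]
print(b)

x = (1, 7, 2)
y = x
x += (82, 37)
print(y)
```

Key concept: += behavior differs for mutable vs immutable.
Step by step:
`a = [9, 3, 4]` → a = [9, 3, 4]
`b = a` → b = [9, 3, 4] (same object as a)
`a += [21, 42]` → a = [9, 3, 4, 21, 42] (same object as b); b = [9, 3, 4, 21, 42] (same object as a)
`print(b)` → prints [9, 3, 4, 21, 42]
`x = (1, 7, 2)` → x = (1, 7, 2)
`y = x` → y = (1, 7, 2)
`x += (82, 37)` → x = (1, 7, 2, 82, 37)
`print(y)` → prints (1, 7, 2)

Answer:
[9, 3, 4, 21, 42]
(1, 7, 2)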